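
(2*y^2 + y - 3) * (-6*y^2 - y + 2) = -12*y^4 - 8*y^3 + 21*y^2 + 5*y - 6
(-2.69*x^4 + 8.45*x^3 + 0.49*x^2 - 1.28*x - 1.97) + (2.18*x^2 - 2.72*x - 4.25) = -2.69*x^4 + 8.45*x^3 + 2.67*x^2 - 4.0*x - 6.22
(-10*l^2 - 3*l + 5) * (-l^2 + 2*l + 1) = 10*l^4 - 17*l^3 - 21*l^2 + 7*l + 5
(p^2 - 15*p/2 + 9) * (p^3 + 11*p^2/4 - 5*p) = p^5 - 19*p^4/4 - 133*p^3/8 + 249*p^2/4 - 45*p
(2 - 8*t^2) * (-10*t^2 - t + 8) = 80*t^4 + 8*t^3 - 84*t^2 - 2*t + 16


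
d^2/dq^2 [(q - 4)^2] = 2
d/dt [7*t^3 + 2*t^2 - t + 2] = 21*t^2 + 4*t - 1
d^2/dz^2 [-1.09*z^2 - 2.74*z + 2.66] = -2.18000000000000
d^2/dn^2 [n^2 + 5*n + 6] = 2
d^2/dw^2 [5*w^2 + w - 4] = 10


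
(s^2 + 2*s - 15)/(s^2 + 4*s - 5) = (s - 3)/(s - 1)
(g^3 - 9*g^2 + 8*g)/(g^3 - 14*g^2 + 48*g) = (g - 1)/(g - 6)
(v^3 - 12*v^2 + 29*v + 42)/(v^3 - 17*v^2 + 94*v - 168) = (v + 1)/(v - 4)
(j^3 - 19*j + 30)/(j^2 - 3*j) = j + 3 - 10/j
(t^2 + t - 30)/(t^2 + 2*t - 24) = (t - 5)/(t - 4)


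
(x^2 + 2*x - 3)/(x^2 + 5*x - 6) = (x + 3)/(x + 6)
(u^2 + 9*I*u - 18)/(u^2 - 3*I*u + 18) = (u + 6*I)/(u - 6*I)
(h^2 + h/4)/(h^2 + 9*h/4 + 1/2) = h/(h + 2)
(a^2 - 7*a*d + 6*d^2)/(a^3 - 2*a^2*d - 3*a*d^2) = (-a^2 + 7*a*d - 6*d^2)/(a*(-a^2 + 2*a*d + 3*d^2))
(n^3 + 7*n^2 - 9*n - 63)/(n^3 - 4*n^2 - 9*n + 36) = (n + 7)/(n - 4)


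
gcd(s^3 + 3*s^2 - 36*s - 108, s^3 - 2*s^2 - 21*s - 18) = s^2 - 3*s - 18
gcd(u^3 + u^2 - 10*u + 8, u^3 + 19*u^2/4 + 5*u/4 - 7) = u^2 + 3*u - 4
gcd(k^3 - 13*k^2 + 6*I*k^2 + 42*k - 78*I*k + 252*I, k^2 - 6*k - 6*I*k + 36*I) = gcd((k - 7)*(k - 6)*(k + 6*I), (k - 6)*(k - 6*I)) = k - 6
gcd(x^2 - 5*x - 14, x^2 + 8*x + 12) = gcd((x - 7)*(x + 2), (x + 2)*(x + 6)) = x + 2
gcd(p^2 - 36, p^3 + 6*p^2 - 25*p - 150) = p + 6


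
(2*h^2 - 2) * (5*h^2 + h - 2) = 10*h^4 + 2*h^3 - 14*h^2 - 2*h + 4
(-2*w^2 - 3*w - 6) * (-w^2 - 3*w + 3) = 2*w^4 + 9*w^3 + 9*w^2 + 9*w - 18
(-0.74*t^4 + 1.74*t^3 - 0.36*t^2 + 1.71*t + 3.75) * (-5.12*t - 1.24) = 3.7888*t^5 - 7.9912*t^4 - 0.3144*t^3 - 8.3088*t^2 - 21.3204*t - 4.65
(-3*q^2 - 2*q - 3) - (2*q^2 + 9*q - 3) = -5*q^2 - 11*q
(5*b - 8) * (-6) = 48 - 30*b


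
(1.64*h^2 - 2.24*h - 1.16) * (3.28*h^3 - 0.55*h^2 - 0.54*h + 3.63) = 5.3792*h^5 - 8.2492*h^4 - 3.4584*h^3 + 7.8008*h^2 - 7.5048*h - 4.2108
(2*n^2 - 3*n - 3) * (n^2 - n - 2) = 2*n^4 - 5*n^3 - 4*n^2 + 9*n + 6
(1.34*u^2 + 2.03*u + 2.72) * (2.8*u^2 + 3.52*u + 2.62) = 3.752*u^4 + 10.4008*u^3 + 18.2724*u^2 + 14.893*u + 7.1264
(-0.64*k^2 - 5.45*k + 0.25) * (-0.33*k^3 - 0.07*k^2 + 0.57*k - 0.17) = 0.2112*k^5 + 1.8433*k^4 - 0.0657999999999999*k^3 - 3.0152*k^2 + 1.069*k - 0.0425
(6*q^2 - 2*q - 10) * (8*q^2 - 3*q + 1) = 48*q^4 - 34*q^3 - 68*q^2 + 28*q - 10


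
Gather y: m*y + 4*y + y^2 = y^2 + y*(m + 4)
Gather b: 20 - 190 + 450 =280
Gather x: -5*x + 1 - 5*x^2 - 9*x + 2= -5*x^2 - 14*x + 3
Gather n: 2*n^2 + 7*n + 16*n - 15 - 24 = 2*n^2 + 23*n - 39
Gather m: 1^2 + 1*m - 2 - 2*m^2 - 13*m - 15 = -2*m^2 - 12*m - 16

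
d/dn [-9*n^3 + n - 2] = 1 - 27*n^2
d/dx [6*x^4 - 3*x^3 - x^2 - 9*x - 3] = 24*x^3 - 9*x^2 - 2*x - 9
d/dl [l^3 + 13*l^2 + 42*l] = 3*l^2 + 26*l + 42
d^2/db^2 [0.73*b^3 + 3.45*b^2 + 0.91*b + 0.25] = 4.38*b + 6.9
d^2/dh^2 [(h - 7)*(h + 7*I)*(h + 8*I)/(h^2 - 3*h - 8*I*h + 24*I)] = (h^3*(-504 - 184*I) + h^2*(5664 + 576*I) + h*(-25632 - 10752*I) + 1568 + 33792*I)/(h^6 + h^5*(-9 - 24*I) + h^4*(-165 + 216*I) + h^3*(1701 - 136*I) + h^2*(-5184 - 3960*I) + h*(5184 + 13824*I) - 13824*I)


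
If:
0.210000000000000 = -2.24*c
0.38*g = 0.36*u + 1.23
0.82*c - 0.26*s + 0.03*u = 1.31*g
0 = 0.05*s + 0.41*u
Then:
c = -0.09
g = 7.68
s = -38.44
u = 4.69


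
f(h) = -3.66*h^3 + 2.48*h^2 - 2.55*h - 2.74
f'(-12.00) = -1643.19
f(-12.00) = 6709.46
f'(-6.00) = -427.59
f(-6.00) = 892.40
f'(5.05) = -257.52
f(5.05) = -423.73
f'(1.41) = -17.39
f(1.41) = -11.66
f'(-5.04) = -306.46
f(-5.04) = 541.68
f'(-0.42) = -6.57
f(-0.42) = -0.96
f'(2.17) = -43.49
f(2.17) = -33.99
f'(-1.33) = -28.57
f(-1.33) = 13.65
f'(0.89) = -6.83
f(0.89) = -5.63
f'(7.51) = -584.57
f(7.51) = -1432.27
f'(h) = -10.98*h^2 + 4.96*h - 2.55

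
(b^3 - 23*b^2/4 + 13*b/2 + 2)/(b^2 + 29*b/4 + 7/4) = (b^2 - 6*b + 8)/(b + 7)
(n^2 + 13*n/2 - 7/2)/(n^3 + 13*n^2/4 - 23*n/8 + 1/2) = 4*(n + 7)/(4*n^2 + 15*n - 4)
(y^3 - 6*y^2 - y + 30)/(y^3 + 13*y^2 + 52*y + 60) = (y^2 - 8*y + 15)/(y^2 + 11*y + 30)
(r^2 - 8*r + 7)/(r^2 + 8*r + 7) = (r^2 - 8*r + 7)/(r^2 + 8*r + 7)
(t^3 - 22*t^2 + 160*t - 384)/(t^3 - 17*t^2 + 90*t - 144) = (t - 8)/(t - 3)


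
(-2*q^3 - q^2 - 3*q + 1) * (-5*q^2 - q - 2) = 10*q^5 + 7*q^4 + 20*q^3 + 5*q - 2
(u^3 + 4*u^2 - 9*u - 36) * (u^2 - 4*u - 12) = u^5 - 37*u^3 - 48*u^2 + 252*u + 432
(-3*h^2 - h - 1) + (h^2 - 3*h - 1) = -2*h^2 - 4*h - 2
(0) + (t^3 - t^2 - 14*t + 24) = t^3 - t^2 - 14*t + 24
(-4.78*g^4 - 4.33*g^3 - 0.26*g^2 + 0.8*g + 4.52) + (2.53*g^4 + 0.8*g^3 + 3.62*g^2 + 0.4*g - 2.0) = -2.25*g^4 - 3.53*g^3 + 3.36*g^2 + 1.2*g + 2.52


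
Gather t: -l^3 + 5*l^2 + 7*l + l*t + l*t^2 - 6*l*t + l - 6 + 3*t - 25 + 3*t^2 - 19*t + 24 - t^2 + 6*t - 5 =-l^3 + 5*l^2 + 8*l + t^2*(l + 2) + t*(-5*l - 10) - 12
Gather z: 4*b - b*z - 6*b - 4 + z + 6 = -2*b + z*(1 - b) + 2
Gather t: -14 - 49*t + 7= -49*t - 7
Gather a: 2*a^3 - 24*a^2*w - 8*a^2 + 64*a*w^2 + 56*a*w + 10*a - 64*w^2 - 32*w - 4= 2*a^3 + a^2*(-24*w - 8) + a*(64*w^2 + 56*w + 10) - 64*w^2 - 32*w - 4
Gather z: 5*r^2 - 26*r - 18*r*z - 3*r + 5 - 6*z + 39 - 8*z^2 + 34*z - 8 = 5*r^2 - 29*r - 8*z^2 + z*(28 - 18*r) + 36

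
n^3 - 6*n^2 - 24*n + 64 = (n - 8)*(n - 2)*(n + 4)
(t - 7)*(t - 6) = t^2 - 13*t + 42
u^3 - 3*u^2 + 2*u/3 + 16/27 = (u - 8/3)*(u - 2/3)*(u + 1/3)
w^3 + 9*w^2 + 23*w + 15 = (w + 1)*(w + 3)*(w + 5)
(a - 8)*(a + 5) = a^2 - 3*a - 40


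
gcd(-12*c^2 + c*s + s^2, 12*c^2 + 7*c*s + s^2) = 4*c + s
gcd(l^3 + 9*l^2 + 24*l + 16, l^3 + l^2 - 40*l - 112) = l^2 + 8*l + 16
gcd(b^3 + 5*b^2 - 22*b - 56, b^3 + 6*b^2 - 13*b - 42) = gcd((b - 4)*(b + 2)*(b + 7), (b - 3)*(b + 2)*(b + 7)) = b^2 + 9*b + 14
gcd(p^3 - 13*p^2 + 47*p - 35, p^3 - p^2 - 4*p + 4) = p - 1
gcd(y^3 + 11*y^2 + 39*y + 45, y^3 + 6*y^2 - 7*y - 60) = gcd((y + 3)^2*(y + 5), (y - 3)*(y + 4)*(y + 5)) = y + 5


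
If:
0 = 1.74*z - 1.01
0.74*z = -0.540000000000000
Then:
No Solution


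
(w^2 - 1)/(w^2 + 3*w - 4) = (w + 1)/(w + 4)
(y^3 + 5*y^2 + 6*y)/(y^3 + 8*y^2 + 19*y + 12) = y*(y + 2)/(y^2 + 5*y + 4)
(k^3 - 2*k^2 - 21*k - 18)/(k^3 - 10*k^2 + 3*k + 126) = (k + 1)/(k - 7)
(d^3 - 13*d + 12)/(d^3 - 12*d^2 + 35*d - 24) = (d + 4)/(d - 8)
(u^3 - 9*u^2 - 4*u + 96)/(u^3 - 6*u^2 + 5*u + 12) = (u^2 - 5*u - 24)/(u^2 - 2*u - 3)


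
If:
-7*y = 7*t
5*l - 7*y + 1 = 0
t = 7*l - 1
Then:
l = 1/9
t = -2/9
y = 2/9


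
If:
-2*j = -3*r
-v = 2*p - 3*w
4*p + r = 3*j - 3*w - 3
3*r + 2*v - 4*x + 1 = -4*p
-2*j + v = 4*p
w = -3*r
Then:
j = 9/41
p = -12/41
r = 6/41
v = -30/41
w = -18/41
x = -49/164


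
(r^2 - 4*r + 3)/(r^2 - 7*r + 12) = (r - 1)/(r - 4)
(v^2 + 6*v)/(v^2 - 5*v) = (v + 6)/(v - 5)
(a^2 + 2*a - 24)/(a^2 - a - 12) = (a + 6)/(a + 3)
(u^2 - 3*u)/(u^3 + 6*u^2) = (u - 3)/(u*(u + 6))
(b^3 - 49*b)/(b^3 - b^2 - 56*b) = (b - 7)/(b - 8)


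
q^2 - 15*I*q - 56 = (q - 8*I)*(q - 7*I)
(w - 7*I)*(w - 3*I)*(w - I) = w^3 - 11*I*w^2 - 31*w + 21*I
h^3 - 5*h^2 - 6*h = h*(h - 6)*(h + 1)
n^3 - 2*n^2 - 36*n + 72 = (n - 6)*(n - 2)*(n + 6)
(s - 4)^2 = s^2 - 8*s + 16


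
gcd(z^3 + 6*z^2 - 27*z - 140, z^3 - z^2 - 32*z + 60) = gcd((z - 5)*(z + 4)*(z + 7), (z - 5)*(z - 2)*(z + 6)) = z - 5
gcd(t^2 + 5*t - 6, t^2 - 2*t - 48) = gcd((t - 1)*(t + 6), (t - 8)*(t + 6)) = t + 6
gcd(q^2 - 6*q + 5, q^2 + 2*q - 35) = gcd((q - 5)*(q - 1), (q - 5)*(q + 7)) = q - 5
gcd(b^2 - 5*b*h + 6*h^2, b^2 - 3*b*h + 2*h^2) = b - 2*h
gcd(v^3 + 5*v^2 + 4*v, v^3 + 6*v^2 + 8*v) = v^2 + 4*v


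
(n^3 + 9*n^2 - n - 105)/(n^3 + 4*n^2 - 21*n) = (n + 5)/n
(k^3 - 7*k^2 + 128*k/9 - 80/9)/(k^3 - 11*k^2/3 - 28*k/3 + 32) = (9*k^2 - 27*k + 20)/(3*(3*k^2 + k - 24))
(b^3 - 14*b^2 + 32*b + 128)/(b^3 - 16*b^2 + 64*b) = (b + 2)/b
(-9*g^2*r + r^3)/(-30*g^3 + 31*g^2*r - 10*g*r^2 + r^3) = r*(3*g + r)/(10*g^2 - 7*g*r + r^2)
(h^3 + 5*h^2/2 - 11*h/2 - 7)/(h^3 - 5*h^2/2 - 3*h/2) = (-2*h^3 - 5*h^2 + 11*h + 14)/(h*(-2*h^2 + 5*h + 3))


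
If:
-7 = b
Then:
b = -7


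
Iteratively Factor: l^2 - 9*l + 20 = (l - 5)*(l - 4)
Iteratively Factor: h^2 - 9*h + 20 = (h - 5)*(h - 4)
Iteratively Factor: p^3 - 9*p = (p - 3)*(p^2 + 3*p) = p*(p - 3)*(p + 3)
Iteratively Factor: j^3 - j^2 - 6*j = (j + 2)*(j^2 - 3*j) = (j - 3)*(j + 2)*(j)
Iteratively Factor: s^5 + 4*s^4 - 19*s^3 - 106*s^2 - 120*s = (s - 5)*(s^4 + 9*s^3 + 26*s^2 + 24*s) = (s - 5)*(s + 3)*(s^3 + 6*s^2 + 8*s) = (s - 5)*(s + 3)*(s + 4)*(s^2 + 2*s) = (s - 5)*(s + 2)*(s + 3)*(s + 4)*(s)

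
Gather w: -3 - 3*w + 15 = 12 - 3*w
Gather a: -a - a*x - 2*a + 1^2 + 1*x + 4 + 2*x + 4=a*(-x - 3) + 3*x + 9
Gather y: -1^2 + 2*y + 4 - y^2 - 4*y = -y^2 - 2*y + 3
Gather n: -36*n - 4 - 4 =-36*n - 8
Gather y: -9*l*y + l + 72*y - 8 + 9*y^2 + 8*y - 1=l + 9*y^2 + y*(80 - 9*l) - 9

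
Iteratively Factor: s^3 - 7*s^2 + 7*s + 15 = (s + 1)*(s^2 - 8*s + 15) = (s - 3)*(s + 1)*(s - 5)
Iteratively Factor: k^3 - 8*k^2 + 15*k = (k)*(k^2 - 8*k + 15) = k*(k - 3)*(k - 5)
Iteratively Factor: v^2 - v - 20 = (v - 5)*(v + 4)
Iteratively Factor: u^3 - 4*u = (u + 2)*(u^2 - 2*u) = (u - 2)*(u + 2)*(u)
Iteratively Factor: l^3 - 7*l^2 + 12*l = (l)*(l^2 - 7*l + 12) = l*(l - 4)*(l - 3)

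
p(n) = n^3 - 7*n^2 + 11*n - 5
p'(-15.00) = 896.00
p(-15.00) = -5120.00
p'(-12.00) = 611.00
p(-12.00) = -2873.00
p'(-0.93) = 26.61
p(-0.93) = -22.09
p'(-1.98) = 50.48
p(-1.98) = -61.99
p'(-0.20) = 13.92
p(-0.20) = -7.49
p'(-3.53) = 97.80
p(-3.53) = -175.04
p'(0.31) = 6.95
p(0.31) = -2.23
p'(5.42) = 23.25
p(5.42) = 8.21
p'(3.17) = -3.23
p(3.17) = -8.62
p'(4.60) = 10.08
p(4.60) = -5.18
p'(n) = 3*n^2 - 14*n + 11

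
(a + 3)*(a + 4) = a^2 + 7*a + 12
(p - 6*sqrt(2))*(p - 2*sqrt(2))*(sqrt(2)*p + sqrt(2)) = sqrt(2)*p^3 - 16*p^2 + sqrt(2)*p^2 - 16*p + 24*sqrt(2)*p + 24*sqrt(2)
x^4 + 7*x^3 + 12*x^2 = x^2*(x + 3)*(x + 4)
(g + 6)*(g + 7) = g^2 + 13*g + 42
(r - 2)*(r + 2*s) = r^2 + 2*r*s - 2*r - 4*s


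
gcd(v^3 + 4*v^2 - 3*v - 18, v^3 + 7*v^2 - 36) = v^2 + v - 6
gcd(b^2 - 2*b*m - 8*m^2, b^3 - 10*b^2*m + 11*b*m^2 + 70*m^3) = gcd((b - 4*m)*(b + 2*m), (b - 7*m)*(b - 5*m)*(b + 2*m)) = b + 2*m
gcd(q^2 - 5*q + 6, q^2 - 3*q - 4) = 1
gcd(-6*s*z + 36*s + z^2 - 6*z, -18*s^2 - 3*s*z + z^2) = -6*s + z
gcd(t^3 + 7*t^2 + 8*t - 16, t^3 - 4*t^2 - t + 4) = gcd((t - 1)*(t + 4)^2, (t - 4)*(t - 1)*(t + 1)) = t - 1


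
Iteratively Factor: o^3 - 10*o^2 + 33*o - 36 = (o - 4)*(o^2 - 6*o + 9) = (o - 4)*(o - 3)*(o - 3)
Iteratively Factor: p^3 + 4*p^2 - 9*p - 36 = (p - 3)*(p^2 + 7*p + 12) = (p - 3)*(p + 3)*(p + 4)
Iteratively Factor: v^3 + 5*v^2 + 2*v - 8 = (v + 4)*(v^2 + v - 2) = (v + 2)*(v + 4)*(v - 1)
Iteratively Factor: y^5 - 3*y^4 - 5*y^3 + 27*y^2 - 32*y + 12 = (y - 2)*(y^4 - y^3 - 7*y^2 + 13*y - 6) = (y - 2)*(y - 1)*(y^3 - 7*y + 6) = (y - 2)*(y - 1)^2*(y^2 + y - 6) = (y - 2)^2*(y - 1)^2*(y + 3)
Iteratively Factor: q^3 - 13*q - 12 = (q + 1)*(q^2 - q - 12) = (q + 1)*(q + 3)*(q - 4)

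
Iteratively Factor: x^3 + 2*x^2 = (x + 2)*(x^2) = x*(x + 2)*(x)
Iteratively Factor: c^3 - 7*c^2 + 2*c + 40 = (c - 4)*(c^2 - 3*c - 10) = (c - 4)*(c + 2)*(c - 5)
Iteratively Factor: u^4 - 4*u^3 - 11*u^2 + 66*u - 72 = (u - 3)*(u^3 - u^2 - 14*u + 24) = (u - 3)^2*(u^2 + 2*u - 8) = (u - 3)^2*(u + 4)*(u - 2)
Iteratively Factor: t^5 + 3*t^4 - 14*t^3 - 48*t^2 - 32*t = (t + 2)*(t^4 + t^3 - 16*t^2 - 16*t) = (t + 1)*(t + 2)*(t^3 - 16*t) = t*(t + 1)*(t + 2)*(t^2 - 16) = t*(t + 1)*(t + 2)*(t + 4)*(t - 4)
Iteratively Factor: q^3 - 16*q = (q + 4)*(q^2 - 4*q) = (q - 4)*(q + 4)*(q)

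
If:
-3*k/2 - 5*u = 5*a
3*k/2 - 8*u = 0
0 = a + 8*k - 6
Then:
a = -234/601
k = 480/601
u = 90/601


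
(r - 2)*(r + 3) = r^2 + r - 6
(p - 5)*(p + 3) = p^2 - 2*p - 15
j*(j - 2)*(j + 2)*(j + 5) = j^4 + 5*j^3 - 4*j^2 - 20*j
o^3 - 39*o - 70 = (o - 7)*(o + 2)*(o + 5)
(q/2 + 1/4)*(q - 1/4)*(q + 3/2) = q^3/2 + 7*q^2/8 + q/8 - 3/32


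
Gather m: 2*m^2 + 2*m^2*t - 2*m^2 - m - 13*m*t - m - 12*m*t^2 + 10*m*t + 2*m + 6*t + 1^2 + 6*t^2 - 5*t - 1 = 2*m^2*t + m*(-12*t^2 - 3*t) + 6*t^2 + t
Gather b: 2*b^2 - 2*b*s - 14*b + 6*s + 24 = 2*b^2 + b*(-2*s - 14) + 6*s + 24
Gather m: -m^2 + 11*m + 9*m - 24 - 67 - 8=-m^2 + 20*m - 99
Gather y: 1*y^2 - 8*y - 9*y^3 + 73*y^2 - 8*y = -9*y^3 + 74*y^2 - 16*y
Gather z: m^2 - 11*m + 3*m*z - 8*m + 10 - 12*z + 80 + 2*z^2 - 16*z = m^2 - 19*m + 2*z^2 + z*(3*m - 28) + 90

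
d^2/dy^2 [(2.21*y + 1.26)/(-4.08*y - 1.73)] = -10.7508/(4.08*y + 1.73)^3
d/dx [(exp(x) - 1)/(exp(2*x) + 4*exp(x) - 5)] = -exp(x)/(exp(2*x) + 10*exp(x) + 25)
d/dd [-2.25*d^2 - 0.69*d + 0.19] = -4.5*d - 0.69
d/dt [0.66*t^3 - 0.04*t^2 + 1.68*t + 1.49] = 1.98*t^2 - 0.08*t + 1.68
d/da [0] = 0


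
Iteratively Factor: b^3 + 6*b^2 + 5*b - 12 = (b - 1)*(b^2 + 7*b + 12) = (b - 1)*(b + 4)*(b + 3)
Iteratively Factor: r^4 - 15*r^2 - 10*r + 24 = (r - 4)*(r^3 + 4*r^2 + r - 6) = (r - 4)*(r + 3)*(r^2 + r - 2) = (r - 4)*(r - 1)*(r + 3)*(r + 2)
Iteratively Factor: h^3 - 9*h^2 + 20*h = (h)*(h^2 - 9*h + 20) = h*(h - 4)*(h - 5)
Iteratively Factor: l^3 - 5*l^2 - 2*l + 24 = (l - 4)*(l^2 - l - 6) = (l - 4)*(l + 2)*(l - 3)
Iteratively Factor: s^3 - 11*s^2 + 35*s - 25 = (s - 5)*(s^2 - 6*s + 5) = (s - 5)^2*(s - 1)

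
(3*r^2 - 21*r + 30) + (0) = 3*r^2 - 21*r + 30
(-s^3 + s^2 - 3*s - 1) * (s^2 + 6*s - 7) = -s^5 - 5*s^4 + 10*s^3 - 26*s^2 + 15*s + 7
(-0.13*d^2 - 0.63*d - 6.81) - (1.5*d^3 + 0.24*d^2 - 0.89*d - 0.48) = -1.5*d^3 - 0.37*d^2 + 0.26*d - 6.33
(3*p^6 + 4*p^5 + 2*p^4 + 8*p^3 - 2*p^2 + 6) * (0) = 0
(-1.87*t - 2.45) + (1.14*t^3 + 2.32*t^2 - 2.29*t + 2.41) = 1.14*t^3 + 2.32*t^2 - 4.16*t - 0.04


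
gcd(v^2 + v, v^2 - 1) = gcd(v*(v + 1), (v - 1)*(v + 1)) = v + 1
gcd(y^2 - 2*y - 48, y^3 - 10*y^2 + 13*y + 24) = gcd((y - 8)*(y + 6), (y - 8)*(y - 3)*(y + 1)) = y - 8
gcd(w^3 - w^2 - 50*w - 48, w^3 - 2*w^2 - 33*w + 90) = w + 6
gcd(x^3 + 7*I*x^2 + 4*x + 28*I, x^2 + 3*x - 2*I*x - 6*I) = x - 2*I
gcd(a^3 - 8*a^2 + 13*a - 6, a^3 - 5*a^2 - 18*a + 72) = a - 6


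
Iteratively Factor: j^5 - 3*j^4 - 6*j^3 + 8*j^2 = (j - 4)*(j^4 + j^3 - 2*j^2) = j*(j - 4)*(j^3 + j^2 - 2*j) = j^2*(j - 4)*(j^2 + j - 2) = j^2*(j - 4)*(j - 1)*(j + 2)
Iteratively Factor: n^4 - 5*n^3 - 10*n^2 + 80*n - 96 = (n + 4)*(n^3 - 9*n^2 + 26*n - 24) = (n - 2)*(n + 4)*(n^2 - 7*n + 12) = (n - 3)*(n - 2)*(n + 4)*(n - 4)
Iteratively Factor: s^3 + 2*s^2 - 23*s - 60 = (s + 4)*(s^2 - 2*s - 15) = (s - 5)*(s + 4)*(s + 3)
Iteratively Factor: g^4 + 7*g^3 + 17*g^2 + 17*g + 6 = (g + 1)*(g^3 + 6*g^2 + 11*g + 6) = (g + 1)^2*(g^2 + 5*g + 6) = (g + 1)^2*(g + 2)*(g + 3)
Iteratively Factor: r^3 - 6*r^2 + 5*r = (r - 5)*(r^2 - r) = r*(r - 5)*(r - 1)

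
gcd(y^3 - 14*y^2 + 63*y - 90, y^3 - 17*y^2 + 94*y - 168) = y - 6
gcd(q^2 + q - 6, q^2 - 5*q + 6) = q - 2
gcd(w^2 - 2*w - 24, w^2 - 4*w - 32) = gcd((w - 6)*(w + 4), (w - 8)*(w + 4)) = w + 4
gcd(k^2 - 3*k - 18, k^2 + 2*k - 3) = k + 3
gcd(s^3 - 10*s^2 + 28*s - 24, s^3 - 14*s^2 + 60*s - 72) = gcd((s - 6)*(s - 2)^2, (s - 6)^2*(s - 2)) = s^2 - 8*s + 12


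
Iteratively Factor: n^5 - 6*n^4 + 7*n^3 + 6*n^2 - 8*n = (n + 1)*(n^4 - 7*n^3 + 14*n^2 - 8*n) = (n - 1)*(n + 1)*(n^3 - 6*n^2 + 8*n) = (n - 2)*(n - 1)*(n + 1)*(n^2 - 4*n) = (n - 4)*(n - 2)*(n - 1)*(n + 1)*(n)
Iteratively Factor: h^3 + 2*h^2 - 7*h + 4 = (h - 1)*(h^2 + 3*h - 4) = (h - 1)^2*(h + 4)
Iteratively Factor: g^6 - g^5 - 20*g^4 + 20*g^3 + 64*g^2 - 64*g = (g)*(g^5 - g^4 - 20*g^3 + 20*g^2 + 64*g - 64) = g*(g - 1)*(g^4 - 20*g^2 + 64) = g*(g - 4)*(g - 1)*(g^3 + 4*g^2 - 4*g - 16) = g*(g - 4)*(g - 1)*(g + 2)*(g^2 + 2*g - 8) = g*(g - 4)*(g - 2)*(g - 1)*(g + 2)*(g + 4)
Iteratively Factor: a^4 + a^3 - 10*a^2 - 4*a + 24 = (a - 2)*(a^3 + 3*a^2 - 4*a - 12) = (a - 2)*(a + 3)*(a^2 - 4) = (a - 2)*(a + 2)*(a + 3)*(a - 2)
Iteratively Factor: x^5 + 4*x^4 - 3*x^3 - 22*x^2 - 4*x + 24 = (x - 2)*(x^4 + 6*x^3 + 9*x^2 - 4*x - 12) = (x - 2)*(x + 2)*(x^3 + 4*x^2 + x - 6) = (x - 2)*(x + 2)^2*(x^2 + 2*x - 3) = (x - 2)*(x - 1)*(x + 2)^2*(x + 3)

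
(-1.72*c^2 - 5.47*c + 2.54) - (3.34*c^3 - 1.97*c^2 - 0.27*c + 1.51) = -3.34*c^3 + 0.25*c^2 - 5.2*c + 1.03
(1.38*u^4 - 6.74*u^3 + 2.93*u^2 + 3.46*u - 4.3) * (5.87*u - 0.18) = 8.1006*u^5 - 39.8122*u^4 + 18.4123*u^3 + 19.7828*u^2 - 25.8638*u + 0.774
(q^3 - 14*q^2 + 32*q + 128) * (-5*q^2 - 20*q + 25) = -5*q^5 + 50*q^4 + 145*q^3 - 1630*q^2 - 1760*q + 3200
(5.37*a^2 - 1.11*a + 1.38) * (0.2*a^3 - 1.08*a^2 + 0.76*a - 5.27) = 1.074*a^5 - 6.0216*a^4 + 5.556*a^3 - 30.6339*a^2 + 6.8985*a - 7.2726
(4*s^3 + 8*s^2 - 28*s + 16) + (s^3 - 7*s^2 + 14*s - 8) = 5*s^3 + s^2 - 14*s + 8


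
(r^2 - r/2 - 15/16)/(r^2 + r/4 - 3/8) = (4*r - 5)/(2*(2*r - 1))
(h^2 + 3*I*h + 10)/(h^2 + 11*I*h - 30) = (h - 2*I)/(h + 6*I)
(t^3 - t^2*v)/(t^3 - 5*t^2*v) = (t - v)/(t - 5*v)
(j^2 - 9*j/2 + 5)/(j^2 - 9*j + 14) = (j - 5/2)/(j - 7)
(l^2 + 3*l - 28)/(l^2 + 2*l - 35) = (l - 4)/(l - 5)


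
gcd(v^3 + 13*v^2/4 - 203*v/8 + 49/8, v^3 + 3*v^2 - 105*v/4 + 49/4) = v^2 + 7*v/2 - 49/2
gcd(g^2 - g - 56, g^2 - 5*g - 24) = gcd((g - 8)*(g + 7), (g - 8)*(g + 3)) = g - 8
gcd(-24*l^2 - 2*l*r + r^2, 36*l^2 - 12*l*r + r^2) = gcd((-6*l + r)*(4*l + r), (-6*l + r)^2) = -6*l + r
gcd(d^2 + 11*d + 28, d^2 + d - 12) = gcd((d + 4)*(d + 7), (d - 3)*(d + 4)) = d + 4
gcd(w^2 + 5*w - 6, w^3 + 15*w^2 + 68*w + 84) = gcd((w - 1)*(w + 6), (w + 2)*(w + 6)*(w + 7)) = w + 6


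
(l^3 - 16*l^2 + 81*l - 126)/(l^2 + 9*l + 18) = (l^3 - 16*l^2 + 81*l - 126)/(l^2 + 9*l + 18)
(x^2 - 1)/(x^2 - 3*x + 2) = (x + 1)/(x - 2)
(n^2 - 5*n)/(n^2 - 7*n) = (n - 5)/(n - 7)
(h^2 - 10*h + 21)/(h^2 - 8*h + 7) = (h - 3)/(h - 1)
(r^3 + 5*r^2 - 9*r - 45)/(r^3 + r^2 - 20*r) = (r^2 - 9)/(r*(r - 4))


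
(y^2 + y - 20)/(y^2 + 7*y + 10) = (y - 4)/(y + 2)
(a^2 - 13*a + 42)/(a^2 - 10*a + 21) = (a - 6)/(a - 3)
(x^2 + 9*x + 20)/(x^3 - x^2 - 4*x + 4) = (x^2 + 9*x + 20)/(x^3 - x^2 - 4*x + 4)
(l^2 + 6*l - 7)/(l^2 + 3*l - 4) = (l + 7)/(l + 4)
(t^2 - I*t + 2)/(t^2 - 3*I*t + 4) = (t - 2*I)/(t - 4*I)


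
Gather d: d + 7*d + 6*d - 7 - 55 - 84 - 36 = 14*d - 182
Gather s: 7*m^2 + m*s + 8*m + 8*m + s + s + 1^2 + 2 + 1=7*m^2 + 16*m + s*(m + 2) + 4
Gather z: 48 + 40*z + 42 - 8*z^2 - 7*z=-8*z^2 + 33*z + 90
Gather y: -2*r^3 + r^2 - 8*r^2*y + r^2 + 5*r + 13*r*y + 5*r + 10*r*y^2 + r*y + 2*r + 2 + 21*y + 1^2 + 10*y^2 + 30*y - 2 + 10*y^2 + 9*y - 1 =-2*r^3 + 2*r^2 + 12*r + y^2*(10*r + 20) + y*(-8*r^2 + 14*r + 60)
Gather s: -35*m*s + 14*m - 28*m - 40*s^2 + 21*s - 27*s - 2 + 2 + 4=-14*m - 40*s^2 + s*(-35*m - 6) + 4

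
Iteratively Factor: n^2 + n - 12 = (n - 3)*(n + 4)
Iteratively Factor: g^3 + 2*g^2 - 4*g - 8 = (g + 2)*(g^2 - 4) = (g - 2)*(g + 2)*(g + 2)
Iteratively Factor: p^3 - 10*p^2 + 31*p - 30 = (p - 2)*(p^2 - 8*p + 15) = (p - 5)*(p - 2)*(p - 3)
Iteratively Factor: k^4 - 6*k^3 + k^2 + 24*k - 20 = (k + 2)*(k^3 - 8*k^2 + 17*k - 10) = (k - 2)*(k + 2)*(k^2 - 6*k + 5) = (k - 2)*(k - 1)*(k + 2)*(k - 5)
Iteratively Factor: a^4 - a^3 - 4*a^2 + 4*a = (a - 2)*(a^3 + a^2 - 2*a) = (a - 2)*(a + 2)*(a^2 - a) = a*(a - 2)*(a + 2)*(a - 1)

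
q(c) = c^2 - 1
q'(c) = 2*c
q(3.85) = 13.82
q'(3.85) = 7.70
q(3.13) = 8.80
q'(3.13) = 6.26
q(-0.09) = -0.99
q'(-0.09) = -0.18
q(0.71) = -0.50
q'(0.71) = 1.42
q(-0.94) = -0.12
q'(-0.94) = -1.88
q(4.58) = 19.98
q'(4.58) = 9.16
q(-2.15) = 3.62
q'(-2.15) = -4.30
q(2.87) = 7.24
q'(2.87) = 5.74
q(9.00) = 80.00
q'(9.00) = 18.00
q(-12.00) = 143.00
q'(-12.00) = -24.00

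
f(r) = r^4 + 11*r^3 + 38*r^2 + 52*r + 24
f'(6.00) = 2560.00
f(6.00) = 5376.00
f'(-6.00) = -80.00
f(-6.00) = 0.00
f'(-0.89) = 7.68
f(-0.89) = 0.69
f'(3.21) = 768.30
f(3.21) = 1052.49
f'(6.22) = 2764.00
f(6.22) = 5961.45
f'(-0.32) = 30.93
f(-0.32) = 10.90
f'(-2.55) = 6.46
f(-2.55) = -1.62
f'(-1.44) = -0.96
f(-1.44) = -0.63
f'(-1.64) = -1.53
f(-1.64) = -0.36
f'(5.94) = 2506.14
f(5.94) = 5224.02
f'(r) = 4*r^3 + 33*r^2 + 76*r + 52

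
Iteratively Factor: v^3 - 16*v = (v - 4)*(v^2 + 4*v) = v*(v - 4)*(v + 4)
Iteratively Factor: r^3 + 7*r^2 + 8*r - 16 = (r + 4)*(r^2 + 3*r - 4) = (r - 1)*(r + 4)*(r + 4)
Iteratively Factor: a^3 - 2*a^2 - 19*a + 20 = (a - 5)*(a^2 + 3*a - 4) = (a - 5)*(a - 1)*(a + 4)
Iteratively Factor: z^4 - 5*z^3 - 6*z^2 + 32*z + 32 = (z - 4)*(z^3 - z^2 - 10*z - 8) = (z - 4)^2*(z^2 + 3*z + 2) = (z - 4)^2*(z + 2)*(z + 1)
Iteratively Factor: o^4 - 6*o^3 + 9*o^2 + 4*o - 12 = (o - 2)*(o^3 - 4*o^2 + o + 6) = (o - 3)*(o - 2)*(o^2 - o - 2) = (o - 3)*(o - 2)^2*(o + 1)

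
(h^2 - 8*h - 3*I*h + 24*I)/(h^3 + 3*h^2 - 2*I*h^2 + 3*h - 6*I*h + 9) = (h - 8)/(h^2 + h*(3 + I) + 3*I)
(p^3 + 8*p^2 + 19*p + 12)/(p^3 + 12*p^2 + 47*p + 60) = (p + 1)/(p + 5)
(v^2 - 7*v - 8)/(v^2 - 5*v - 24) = (v + 1)/(v + 3)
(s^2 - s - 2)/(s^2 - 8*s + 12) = (s + 1)/(s - 6)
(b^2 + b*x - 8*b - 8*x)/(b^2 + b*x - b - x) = (b - 8)/(b - 1)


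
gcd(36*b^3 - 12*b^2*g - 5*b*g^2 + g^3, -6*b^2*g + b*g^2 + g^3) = 6*b^2 - b*g - g^2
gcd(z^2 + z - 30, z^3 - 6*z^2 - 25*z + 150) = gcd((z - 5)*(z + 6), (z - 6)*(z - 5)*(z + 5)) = z - 5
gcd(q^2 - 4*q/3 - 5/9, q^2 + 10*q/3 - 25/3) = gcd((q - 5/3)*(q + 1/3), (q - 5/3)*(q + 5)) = q - 5/3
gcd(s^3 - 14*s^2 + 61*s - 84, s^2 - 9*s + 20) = s - 4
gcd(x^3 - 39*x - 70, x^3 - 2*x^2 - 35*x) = x^2 - 2*x - 35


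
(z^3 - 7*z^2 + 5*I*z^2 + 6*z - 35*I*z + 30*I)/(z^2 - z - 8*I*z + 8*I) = (z^2 + z*(-6 + 5*I) - 30*I)/(z - 8*I)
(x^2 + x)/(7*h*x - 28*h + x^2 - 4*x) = x*(x + 1)/(7*h*x - 28*h + x^2 - 4*x)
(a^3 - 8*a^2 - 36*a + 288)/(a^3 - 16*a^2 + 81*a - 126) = (a^2 - 2*a - 48)/(a^2 - 10*a + 21)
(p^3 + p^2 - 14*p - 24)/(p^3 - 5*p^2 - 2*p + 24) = (p + 3)/(p - 3)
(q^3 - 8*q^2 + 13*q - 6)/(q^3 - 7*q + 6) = (q^2 - 7*q + 6)/(q^2 + q - 6)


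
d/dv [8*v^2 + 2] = 16*v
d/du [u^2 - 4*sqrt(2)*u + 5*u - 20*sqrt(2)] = 2*u - 4*sqrt(2) + 5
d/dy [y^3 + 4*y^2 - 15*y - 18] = 3*y^2 + 8*y - 15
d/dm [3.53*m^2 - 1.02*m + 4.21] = 7.06*m - 1.02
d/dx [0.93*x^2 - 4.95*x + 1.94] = 1.86*x - 4.95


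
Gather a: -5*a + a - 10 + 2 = -4*a - 8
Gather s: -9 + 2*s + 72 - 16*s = 63 - 14*s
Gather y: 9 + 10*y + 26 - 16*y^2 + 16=-16*y^2 + 10*y + 51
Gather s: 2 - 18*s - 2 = -18*s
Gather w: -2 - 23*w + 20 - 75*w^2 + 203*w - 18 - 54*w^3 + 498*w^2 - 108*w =-54*w^3 + 423*w^2 + 72*w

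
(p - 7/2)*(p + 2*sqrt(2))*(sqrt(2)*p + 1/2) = sqrt(2)*p^3 - 7*sqrt(2)*p^2/2 + 9*p^2/2 - 63*p/4 + sqrt(2)*p - 7*sqrt(2)/2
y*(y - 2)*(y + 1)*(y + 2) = y^4 + y^3 - 4*y^2 - 4*y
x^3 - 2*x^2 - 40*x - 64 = (x - 8)*(x + 2)*(x + 4)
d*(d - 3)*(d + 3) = d^3 - 9*d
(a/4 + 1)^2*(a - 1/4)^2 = a^4/16 + 15*a^3/32 + 193*a^2/256 - 15*a/32 + 1/16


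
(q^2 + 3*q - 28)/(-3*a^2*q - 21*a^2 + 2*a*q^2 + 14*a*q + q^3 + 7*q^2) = (q - 4)/(-3*a^2 + 2*a*q + q^2)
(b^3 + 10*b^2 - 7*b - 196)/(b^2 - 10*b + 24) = (b^2 + 14*b + 49)/(b - 6)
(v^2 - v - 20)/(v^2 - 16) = (v - 5)/(v - 4)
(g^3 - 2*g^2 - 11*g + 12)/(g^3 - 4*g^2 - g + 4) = (g + 3)/(g + 1)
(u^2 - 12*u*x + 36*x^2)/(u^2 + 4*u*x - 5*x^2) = (u^2 - 12*u*x + 36*x^2)/(u^2 + 4*u*x - 5*x^2)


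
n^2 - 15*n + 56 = (n - 8)*(n - 7)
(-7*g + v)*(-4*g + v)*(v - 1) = 28*g^2*v - 28*g^2 - 11*g*v^2 + 11*g*v + v^3 - v^2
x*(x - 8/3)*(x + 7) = x^3 + 13*x^2/3 - 56*x/3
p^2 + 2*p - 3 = (p - 1)*(p + 3)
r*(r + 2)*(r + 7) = r^3 + 9*r^2 + 14*r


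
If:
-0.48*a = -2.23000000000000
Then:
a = 4.65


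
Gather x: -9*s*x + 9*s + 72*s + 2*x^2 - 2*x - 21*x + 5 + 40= 81*s + 2*x^2 + x*(-9*s - 23) + 45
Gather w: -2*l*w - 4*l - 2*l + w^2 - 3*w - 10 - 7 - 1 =-6*l + w^2 + w*(-2*l - 3) - 18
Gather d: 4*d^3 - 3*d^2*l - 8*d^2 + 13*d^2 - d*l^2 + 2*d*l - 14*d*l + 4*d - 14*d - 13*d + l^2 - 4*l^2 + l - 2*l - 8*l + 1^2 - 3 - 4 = 4*d^3 + d^2*(5 - 3*l) + d*(-l^2 - 12*l - 23) - 3*l^2 - 9*l - 6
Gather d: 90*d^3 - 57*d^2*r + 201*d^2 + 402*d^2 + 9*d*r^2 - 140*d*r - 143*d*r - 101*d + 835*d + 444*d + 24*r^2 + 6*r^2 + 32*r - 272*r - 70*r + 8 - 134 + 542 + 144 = 90*d^3 + d^2*(603 - 57*r) + d*(9*r^2 - 283*r + 1178) + 30*r^2 - 310*r + 560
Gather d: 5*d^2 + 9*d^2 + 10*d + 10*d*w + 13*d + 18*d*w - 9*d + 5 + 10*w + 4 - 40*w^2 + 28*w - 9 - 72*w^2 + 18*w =14*d^2 + d*(28*w + 14) - 112*w^2 + 56*w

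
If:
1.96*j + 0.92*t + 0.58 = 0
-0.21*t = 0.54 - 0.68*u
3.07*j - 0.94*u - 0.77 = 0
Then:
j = 0.36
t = -1.40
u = 0.36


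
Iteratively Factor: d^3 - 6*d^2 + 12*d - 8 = (d - 2)*(d^2 - 4*d + 4) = (d - 2)^2*(d - 2)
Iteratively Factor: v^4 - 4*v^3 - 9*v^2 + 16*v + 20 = (v + 2)*(v^3 - 6*v^2 + 3*v + 10) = (v - 5)*(v + 2)*(v^2 - v - 2) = (v - 5)*(v - 2)*(v + 2)*(v + 1)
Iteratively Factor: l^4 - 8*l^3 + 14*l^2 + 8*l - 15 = (l - 5)*(l^3 - 3*l^2 - l + 3) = (l - 5)*(l - 1)*(l^2 - 2*l - 3) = (l - 5)*(l - 3)*(l - 1)*(l + 1)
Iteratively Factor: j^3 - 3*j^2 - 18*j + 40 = (j - 5)*(j^2 + 2*j - 8) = (j - 5)*(j + 4)*(j - 2)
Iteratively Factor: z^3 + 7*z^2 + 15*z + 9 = (z + 1)*(z^2 + 6*z + 9) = (z + 1)*(z + 3)*(z + 3)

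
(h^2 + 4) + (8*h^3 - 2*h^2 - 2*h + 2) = 8*h^3 - h^2 - 2*h + 6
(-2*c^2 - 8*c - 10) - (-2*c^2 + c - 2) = -9*c - 8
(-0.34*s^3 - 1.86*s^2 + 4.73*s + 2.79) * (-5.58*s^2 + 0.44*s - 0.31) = 1.8972*s^5 + 10.2292*s^4 - 27.1064*s^3 - 12.9104*s^2 - 0.2387*s - 0.8649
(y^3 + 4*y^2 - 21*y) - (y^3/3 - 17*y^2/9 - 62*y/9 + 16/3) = 2*y^3/3 + 53*y^2/9 - 127*y/9 - 16/3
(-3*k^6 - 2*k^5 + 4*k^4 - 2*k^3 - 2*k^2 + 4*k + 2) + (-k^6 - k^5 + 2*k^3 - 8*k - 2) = -4*k^6 - 3*k^5 + 4*k^4 - 2*k^2 - 4*k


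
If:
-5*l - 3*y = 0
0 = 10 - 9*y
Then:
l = -2/3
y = 10/9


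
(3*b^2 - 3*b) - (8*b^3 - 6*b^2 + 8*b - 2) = -8*b^3 + 9*b^2 - 11*b + 2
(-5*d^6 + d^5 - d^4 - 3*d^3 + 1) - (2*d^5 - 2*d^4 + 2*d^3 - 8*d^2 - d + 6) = -5*d^6 - d^5 + d^4 - 5*d^3 + 8*d^2 + d - 5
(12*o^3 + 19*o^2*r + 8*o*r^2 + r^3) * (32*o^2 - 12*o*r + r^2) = 384*o^5 + 464*o^4*r + 40*o^3*r^2 - 45*o^2*r^3 - 4*o*r^4 + r^5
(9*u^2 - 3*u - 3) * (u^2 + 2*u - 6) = 9*u^4 + 15*u^3 - 63*u^2 + 12*u + 18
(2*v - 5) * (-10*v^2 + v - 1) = -20*v^3 + 52*v^2 - 7*v + 5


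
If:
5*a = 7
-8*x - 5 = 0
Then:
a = 7/5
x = -5/8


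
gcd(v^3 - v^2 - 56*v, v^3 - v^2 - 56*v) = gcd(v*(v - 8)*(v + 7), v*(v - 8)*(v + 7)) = v^3 - v^2 - 56*v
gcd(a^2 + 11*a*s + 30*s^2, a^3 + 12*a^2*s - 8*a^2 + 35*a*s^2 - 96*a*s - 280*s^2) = a + 5*s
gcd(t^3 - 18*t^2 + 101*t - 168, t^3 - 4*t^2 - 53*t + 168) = t^2 - 11*t + 24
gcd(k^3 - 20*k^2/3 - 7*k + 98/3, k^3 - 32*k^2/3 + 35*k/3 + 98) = k^2 - 14*k/3 - 49/3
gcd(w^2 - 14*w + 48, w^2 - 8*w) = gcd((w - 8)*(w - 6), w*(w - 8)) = w - 8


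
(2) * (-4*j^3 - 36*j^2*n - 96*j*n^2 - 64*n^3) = -8*j^3 - 72*j^2*n - 192*j*n^2 - 128*n^3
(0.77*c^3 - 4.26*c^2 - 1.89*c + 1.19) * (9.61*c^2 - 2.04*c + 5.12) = 7.3997*c^5 - 42.5094*c^4 - 5.5301*c^3 - 6.5197*c^2 - 12.1044*c + 6.0928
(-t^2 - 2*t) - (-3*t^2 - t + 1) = 2*t^2 - t - 1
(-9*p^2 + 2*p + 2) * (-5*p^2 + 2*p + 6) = 45*p^4 - 28*p^3 - 60*p^2 + 16*p + 12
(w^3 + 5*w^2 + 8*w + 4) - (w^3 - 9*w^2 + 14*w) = 14*w^2 - 6*w + 4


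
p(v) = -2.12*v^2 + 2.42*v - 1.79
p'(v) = 2.42 - 4.24*v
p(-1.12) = -7.16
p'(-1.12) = 7.17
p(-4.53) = -56.26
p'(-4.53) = 21.63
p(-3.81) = -41.78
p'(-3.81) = 18.57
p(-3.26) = -32.21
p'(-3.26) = 16.24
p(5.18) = -46.14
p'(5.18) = -19.54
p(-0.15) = -2.20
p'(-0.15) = 3.06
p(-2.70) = -23.78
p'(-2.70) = 13.87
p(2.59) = -9.74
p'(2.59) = -8.56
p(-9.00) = -195.29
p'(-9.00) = 40.58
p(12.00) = -278.03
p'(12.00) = -48.46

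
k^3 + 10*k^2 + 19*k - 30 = (k - 1)*(k + 5)*(k + 6)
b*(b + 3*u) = b^2 + 3*b*u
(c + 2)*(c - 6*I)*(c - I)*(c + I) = c^4 + 2*c^3 - 6*I*c^3 + c^2 - 12*I*c^2 + 2*c - 6*I*c - 12*I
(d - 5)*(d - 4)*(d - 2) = d^3 - 11*d^2 + 38*d - 40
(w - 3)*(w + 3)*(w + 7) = w^3 + 7*w^2 - 9*w - 63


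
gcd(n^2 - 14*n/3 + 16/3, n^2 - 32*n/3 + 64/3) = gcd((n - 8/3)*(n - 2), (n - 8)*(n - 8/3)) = n - 8/3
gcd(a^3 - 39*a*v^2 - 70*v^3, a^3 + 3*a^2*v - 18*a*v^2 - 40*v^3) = a^2 + 7*a*v + 10*v^2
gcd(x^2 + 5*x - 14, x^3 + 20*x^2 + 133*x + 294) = x + 7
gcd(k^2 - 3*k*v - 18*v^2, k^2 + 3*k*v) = k + 3*v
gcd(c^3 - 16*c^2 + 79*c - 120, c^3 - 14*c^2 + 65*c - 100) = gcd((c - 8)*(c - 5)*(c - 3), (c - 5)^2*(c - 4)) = c - 5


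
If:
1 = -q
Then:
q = -1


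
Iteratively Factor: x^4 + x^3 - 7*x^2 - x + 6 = (x + 1)*(x^3 - 7*x + 6) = (x - 2)*(x + 1)*(x^2 + 2*x - 3) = (x - 2)*(x + 1)*(x + 3)*(x - 1)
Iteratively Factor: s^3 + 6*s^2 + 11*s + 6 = (s + 2)*(s^2 + 4*s + 3) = (s + 1)*(s + 2)*(s + 3)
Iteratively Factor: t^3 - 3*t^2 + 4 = (t + 1)*(t^2 - 4*t + 4) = (t - 2)*(t + 1)*(t - 2)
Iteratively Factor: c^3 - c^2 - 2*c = (c - 2)*(c^2 + c) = c*(c - 2)*(c + 1)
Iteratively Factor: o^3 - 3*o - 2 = (o - 2)*(o^2 + 2*o + 1) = (o - 2)*(o + 1)*(o + 1)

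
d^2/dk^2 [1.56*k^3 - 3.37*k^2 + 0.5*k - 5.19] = 9.36*k - 6.74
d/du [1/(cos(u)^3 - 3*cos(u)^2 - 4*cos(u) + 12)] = (3*cos(u)^2 - 6*cos(u) - 4)*sin(u)/(cos(u)^3 - 3*cos(u)^2 - 4*cos(u) + 12)^2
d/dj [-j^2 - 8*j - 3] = -2*j - 8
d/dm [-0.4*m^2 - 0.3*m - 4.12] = -0.8*m - 0.3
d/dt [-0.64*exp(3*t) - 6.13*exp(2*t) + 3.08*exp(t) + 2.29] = (-1.92*exp(2*t) - 12.26*exp(t) + 3.08)*exp(t)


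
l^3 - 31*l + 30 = (l - 5)*(l - 1)*(l + 6)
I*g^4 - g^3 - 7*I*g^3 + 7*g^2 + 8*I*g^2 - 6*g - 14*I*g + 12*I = (g - 6)*(g - I)*(g + 2*I)*(I*g - I)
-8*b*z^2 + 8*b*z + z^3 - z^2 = z*(-8*b + z)*(z - 1)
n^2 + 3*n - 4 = (n - 1)*(n + 4)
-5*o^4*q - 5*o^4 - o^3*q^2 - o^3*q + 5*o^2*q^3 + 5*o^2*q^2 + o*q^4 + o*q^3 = (-o + q)*(o + q)*(5*o + q)*(o*q + o)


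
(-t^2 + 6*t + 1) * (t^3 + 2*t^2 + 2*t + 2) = -t^5 + 4*t^4 + 11*t^3 + 12*t^2 + 14*t + 2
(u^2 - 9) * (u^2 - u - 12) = u^4 - u^3 - 21*u^2 + 9*u + 108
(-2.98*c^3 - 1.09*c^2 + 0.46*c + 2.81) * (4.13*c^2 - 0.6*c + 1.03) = -12.3074*c^5 - 2.7137*c^4 - 0.5156*c^3 + 10.2066*c^2 - 1.2122*c + 2.8943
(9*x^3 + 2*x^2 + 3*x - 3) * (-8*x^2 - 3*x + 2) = -72*x^5 - 43*x^4 - 12*x^3 + 19*x^2 + 15*x - 6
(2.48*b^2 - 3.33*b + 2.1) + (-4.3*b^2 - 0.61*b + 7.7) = -1.82*b^2 - 3.94*b + 9.8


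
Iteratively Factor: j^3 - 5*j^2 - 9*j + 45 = (j + 3)*(j^2 - 8*j + 15) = (j - 3)*(j + 3)*(j - 5)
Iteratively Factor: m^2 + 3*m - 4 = (m + 4)*(m - 1)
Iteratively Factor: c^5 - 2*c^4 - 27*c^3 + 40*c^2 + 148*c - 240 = (c + 3)*(c^4 - 5*c^3 - 12*c^2 + 76*c - 80) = (c - 2)*(c + 3)*(c^3 - 3*c^2 - 18*c + 40) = (c - 5)*(c - 2)*(c + 3)*(c^2 + 2*c - 8) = (c - 5)*(c - 2)^2*(c + 3)*(c + 4)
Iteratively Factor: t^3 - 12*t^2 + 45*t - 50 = (t - 2)*(t^2 - 10*t + 25) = (t - 5)*(t - 2)*(t - 5)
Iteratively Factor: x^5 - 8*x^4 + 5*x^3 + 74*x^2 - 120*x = (x - 2)*(x^4 - 6*x^3 - 7*x^2 + 60*x) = x*(x - 2)*(x^3 - 6*x^2 - 7*x + 60) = x*(x - 2)*(x + 3)*(x^2 - 9*x + 20) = x*(x - 4)*(x - 2)*(x + 3)*(x - 5)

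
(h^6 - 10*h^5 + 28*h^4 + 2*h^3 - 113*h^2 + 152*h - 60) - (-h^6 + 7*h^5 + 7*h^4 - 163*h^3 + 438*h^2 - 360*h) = 2*h^6 - 17*h^5 + 21*h^4 + 165*h^3 - 551*h^2 + 512*h - 60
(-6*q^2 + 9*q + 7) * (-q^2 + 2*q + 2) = 6*q^4 - 21*q^3 - q^2 + 32*q + 14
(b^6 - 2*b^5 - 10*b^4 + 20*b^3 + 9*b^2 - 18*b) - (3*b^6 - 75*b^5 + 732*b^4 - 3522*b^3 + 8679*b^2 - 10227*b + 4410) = -2*b^6 + 73*b^5 - 742*b^4 + 3542*b^3 - 8670*b^2 + 10209*b - 4410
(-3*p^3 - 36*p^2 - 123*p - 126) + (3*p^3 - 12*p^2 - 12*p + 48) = -48*p^2 - 135*p - 78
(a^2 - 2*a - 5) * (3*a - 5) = 3*a^3 - 11*a^2 - 5*a + 25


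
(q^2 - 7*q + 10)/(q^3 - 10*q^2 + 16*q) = (q - 5)/(q*(q - 8))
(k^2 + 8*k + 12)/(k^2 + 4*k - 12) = (k + 2)/(k - 2)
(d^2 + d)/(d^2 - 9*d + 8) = d*(d + 1)/(d^2 - 9*d + 8)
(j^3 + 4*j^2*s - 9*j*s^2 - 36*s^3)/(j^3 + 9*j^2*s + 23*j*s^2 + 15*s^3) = (j^2 + j*s - 12*s^2)/(j^2 + 6*j*s + 5*s^2)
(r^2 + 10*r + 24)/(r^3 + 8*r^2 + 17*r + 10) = (r^2 + 10*r + 24)/(r^3 + 8*r^2 + 17*r + 10)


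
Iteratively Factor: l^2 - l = (l - 1)*(l)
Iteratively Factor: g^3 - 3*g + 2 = (g + 2)*(g^2 - 2*g + 1) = (g - 1)*(g + 2)*(g - 1)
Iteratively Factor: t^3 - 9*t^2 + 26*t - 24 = (t - 4)*(t^2 - 5*t + 6) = (t - 4)*(t - 3)*(t - 2)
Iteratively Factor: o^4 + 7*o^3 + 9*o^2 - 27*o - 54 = (o - 2)*(o^3 + 9*o^2 + 27*o + 27) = (o - 2)*(o + 3)*(o^2 + 6*o + 9) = (o - 2)*(o + 3)^2*(o + 3)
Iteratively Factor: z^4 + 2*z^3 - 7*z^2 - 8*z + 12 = (z - 2)*(z^3 + 4*z^2 + z - 6) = (z - 2)*(z + 2)*(z^2 + 2*z - 3) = (z - 2)*(z + 2)*(z + 3)*(z - 1)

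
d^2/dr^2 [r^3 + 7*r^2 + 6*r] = 6*r + 14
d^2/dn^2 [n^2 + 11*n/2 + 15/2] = 2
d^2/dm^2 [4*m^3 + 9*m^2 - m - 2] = 24*m + 18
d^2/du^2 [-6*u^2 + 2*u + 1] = -12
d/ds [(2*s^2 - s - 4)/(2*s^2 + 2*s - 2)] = (3*s^2 + 4*s + 5)/(2*(s^4 + 2*s^3 - s^2 - 2*s + 1))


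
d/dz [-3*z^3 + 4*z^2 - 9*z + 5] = -9*z^2 + 8*z - 9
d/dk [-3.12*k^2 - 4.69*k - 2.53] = -6.24*k - 4.69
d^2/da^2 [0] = 0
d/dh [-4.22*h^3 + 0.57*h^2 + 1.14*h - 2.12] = -12.66*h^2 + 1.14*h + 1.14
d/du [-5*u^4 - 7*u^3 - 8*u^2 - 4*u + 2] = -20*u^3 - 21*u^2 - 16*u - 4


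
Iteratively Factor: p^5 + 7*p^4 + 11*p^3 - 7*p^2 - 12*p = (p + 1)*(p^4 + 6*p^3 + 5*p^2 - 12*p) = (p + 1)*(p + 3)*(p^3 + 3*p^2 - 4*p) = p*(p + 1)*(p + 3)*(p^2 + 3*p - 4) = p*(p - 1)*(p + 1)*(p + 3)*(p + 4)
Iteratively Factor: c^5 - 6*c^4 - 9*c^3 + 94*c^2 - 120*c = (c)*(c^4 - 6*c^3 - 9*c^2 + 94*c - 120) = c*(c - 3)*(c^3 - 3*c^2 - 18*c + 40) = c*(c - 3)*(c + 4)*(c^2 - 7*c + 10) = c*(c - 5)*(c - 3)*(c + 4)*(c - 2)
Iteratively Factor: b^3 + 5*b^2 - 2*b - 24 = (b + 3)*(b^2 + 2*b - 8) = (b + 3)*(b + 4)*(b - 2)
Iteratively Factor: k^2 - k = (k)*(k - 1)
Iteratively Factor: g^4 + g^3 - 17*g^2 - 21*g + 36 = (g + 3)*(g^3 - 2*g^2 - 11*g + 12) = (g + 3)^2*(g^2 - 5*g + 4) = (g - 4)*(g + 3)^2*(g - 1)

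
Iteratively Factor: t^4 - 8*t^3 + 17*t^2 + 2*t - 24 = (t + 1)*(t^3 - 9*t^2 + 26*t - 24) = (t - 4)*(t + 1)*(t^2 - 5*t + 6) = (t - 4)*(t - 3)*(t + 1)*(t - 2)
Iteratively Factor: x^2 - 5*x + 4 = (x - 1)*(x - 4)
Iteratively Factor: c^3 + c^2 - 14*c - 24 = (c - 4)*(c^2 + 5*c + 6) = (c - 4)*(c + 3)*(c + 2)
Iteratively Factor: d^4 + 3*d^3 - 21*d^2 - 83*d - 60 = (d + 1)*(d^3 + 2*d^2 - 23*d - 60) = (d - 5)*(d + 1)*(d^2 + 7*d + 12) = (d - 5)*(d + 1)*(d + 4)*(d + 3)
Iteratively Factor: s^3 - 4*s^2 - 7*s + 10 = (s + 2)*(s^2 - 6*s + 5) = (s - 1)*(s + 2)*(s - 5)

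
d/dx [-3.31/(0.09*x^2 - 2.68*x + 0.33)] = (0.5958*x - 8.8708)/(0.09*x^2 - 2.68*x + 0.33)^2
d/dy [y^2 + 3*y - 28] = 2*y + 3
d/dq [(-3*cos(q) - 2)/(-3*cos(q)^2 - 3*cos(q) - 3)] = (-3*sin(q)^2 + 4*cos(q) + 2)*sin(q)/(3*(cos(q)^2 + cos(q) + 1)^2)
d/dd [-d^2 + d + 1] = 1 - 2*d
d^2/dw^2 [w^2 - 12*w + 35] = 2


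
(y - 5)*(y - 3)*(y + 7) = y^3 - y^2 - 41*y + 105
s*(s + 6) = s^2 + 6*s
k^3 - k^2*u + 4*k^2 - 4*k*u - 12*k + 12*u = (k - 2)*(k + 6)*(k - u)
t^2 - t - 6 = (t - 3)*(t + 2)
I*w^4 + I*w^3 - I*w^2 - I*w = w*(w - 1)*(w + 1)*(I*w + I)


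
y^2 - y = y*(y - 1)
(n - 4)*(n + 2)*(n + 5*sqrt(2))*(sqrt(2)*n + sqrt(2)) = sqrt(2)*n^4 - sqrt(2)*n^3 + 10*n^3 - 10*sqrt(2)*n^2 - 10*n^2 - 100*n - 8*sqrt(2)*n - 80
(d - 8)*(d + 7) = d^2 - d - 56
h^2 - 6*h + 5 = (h - 5)*(h - 1)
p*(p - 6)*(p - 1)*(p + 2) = p^4 - 5*p^3 - 8*p^2 + 12*p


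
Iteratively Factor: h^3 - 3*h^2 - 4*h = (h)*(h^2 - 3*h - 4) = h*(h + 1)*(h - 4)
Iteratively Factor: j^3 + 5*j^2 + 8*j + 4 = (j + 2)*(j^2 + 3*j + 2) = (j + 1)*(j + 2)*(j + 2)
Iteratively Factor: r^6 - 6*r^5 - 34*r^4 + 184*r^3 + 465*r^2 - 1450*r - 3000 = (r - 5)*(r^5 - r^4 - 39*r^3 - 11*r^2 + 410*r + 600) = (r - 5)*(r + 2)*(r^4 - 3*r^3 - 33*r^2 + 55*r + 300) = (r - 5)^2*(r + 2)*(r^3 + 2*r^2 - 23*r - 60) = (r - 5)^3*(r + 2)*(r^2 + 7*r + 12) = (r - 5)^3*(r + 2)*(r + 4)*(r + 3)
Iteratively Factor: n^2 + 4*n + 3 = (n + 1)*(n + 3)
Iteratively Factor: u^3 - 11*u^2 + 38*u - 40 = (u - 2)*(u^2 - 9*u + 20) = (u - 5)*(u - 2)*(u - 4)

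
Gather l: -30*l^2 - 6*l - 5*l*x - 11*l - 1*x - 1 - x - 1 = -30*l^2 + l*(-5*x - 17) - 2*x - 2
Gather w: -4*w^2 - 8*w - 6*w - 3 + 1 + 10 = -4*w^2 - 14*w + 8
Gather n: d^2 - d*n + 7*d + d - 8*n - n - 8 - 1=d^2 + 8*d + n*(-d - 9) - 9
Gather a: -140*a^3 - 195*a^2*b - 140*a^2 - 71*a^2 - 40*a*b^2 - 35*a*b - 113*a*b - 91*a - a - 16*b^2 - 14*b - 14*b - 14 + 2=-140*a^3 + a^2*(-195*b - 211) + a*(-40*b^2 - 148*b - 92) - 16*b^2 - 28*b - 12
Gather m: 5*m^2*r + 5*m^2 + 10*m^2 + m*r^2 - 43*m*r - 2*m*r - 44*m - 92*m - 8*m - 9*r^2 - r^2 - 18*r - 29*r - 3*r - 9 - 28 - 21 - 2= m^2*(5*r + 15) + m*(r^2 - 45*r - 144) - 10*r^2 - 50*r - 60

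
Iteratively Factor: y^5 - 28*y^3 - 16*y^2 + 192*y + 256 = (y - 4)*(y^4 + 4*y^3 - 12*y^2 - 64*y - 64) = (y - 4)*(y + 2)*(y^3 + 2*y^2 - 16*y - 32) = (y - 4)*(y + 2)^2*(y^2 - 16) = (y - 4)*(y + 2)^2*(y + 4)*(y - 4)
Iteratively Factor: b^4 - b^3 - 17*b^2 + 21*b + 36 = (b - 3)*(b^3 + 2*b^2 - 11*b - 12) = (b - 3)^2*(b^2 + 5*b + 4) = (b - 3)^2*(b + 4)*(b + 1)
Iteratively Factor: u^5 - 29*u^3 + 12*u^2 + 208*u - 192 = (u - 4)*(u^4 + 4*u^3 - 13*u^2 - 40*u + 48) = (u - 4)*(u + 4)*(u^3 - 13*u + 12) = (u - 4)*(u - 3)*(u + 4)*(u^2 + 3*u - 4) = (u - 4)*(u - 3)*(u - 1)*(u + 4)*(u + 4)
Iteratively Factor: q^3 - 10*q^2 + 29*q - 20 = (q - 4)*(q^2 - 6*q + 5) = (q - 4)*(q - 1)*(q - 5)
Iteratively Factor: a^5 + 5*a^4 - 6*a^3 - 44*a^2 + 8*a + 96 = (a + 3)*(a^4 + 2*a^3 - 12*a^2 - 8*a + 32) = (a + 3)*(a + 4)*(a^3 - 2*a^2 - 4*a + 8) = (a + 2)*(a + 3)*(a + 4)*(a^2 - 4*a + 4) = (a - 2)*(a + 2)*(a + 3)*(a + 4)*(a - 2)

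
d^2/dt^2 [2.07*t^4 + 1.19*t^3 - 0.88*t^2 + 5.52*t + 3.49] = 24.84*t^2 + 7.14*t - 1.76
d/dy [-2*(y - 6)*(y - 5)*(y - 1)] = -6*y^2 + 48*y - 82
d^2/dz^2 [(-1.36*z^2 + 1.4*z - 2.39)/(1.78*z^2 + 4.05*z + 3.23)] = (-7.105427357601e-15*z^4 + 28.48*z^3 + 1.48024799999999*z^2 - 151.67202*z - 115.927506)/(5.639752*z^6 + 38.49606*z^5 + 118.291146*z^4 + 206.140545*z^3 + 214.651911*z^2 + 126.759735*z + 33.698267)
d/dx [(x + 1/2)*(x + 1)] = 2*x + 3/2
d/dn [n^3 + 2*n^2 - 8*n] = 3*n^2 + 4*n - 8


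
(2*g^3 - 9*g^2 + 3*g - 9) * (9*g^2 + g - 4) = 18*g^5 - 79*g^4 + 10*g^3 - 42*g^2 - 21*g + 36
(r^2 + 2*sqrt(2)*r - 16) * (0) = 0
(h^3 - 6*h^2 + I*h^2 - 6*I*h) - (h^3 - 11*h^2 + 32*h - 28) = 5*h^2 + I*h^2 - 32*h - 6*I*h + 28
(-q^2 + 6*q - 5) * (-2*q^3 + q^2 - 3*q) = 2*q^5 - 13*q^4 + 19*q^3 - 23*q^2 + 15*q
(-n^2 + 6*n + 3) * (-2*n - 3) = 2*n^3 - 9*n^2 - 24*n - 9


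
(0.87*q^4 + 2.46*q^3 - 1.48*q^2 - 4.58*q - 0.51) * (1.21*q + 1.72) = 1.0527*q^5 + 4.473*q^4 + 2.4404*q^3 - 8.0874*q^2 - 8.4947*q - 0.8772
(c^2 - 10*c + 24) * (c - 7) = c^3 - 17*c^2 + 94*c - 168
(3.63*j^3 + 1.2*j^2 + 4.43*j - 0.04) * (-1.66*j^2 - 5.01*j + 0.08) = -6.0258*j^5 - 20.1783*j^4 - 13.0754*j^3 - 22.0319*j^2 + 0.5548*j - 0.0032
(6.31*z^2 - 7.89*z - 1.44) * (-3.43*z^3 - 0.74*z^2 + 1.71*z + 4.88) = -21.6433*z^5 + 22.3933*z^4 + 21.5679*z^3 + 18.3665*z^2 - 40.9656*z - 7.0272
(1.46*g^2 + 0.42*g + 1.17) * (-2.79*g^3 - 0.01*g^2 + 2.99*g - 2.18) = -4.0734*g^5 - 1.1864*g^4 + 1.0969*g^3 - 1.9387*g^2 + 2.5827*g - 2.5506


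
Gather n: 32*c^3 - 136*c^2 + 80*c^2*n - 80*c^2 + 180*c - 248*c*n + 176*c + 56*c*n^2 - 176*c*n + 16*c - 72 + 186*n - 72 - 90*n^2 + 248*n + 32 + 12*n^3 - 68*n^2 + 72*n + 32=32*c^3 - 216*c^2 + 372*c + 12*n^3 + n^2*(56*c - 158) + n*(80*c^2 - 424*c + 506) - 80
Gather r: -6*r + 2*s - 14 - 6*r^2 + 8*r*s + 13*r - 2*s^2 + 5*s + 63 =-6*r^2 + r*(8*s + 7) - 2*s^2 + 7*s + 49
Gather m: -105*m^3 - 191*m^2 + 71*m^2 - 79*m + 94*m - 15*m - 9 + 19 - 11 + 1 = -105*m^3 - 120*m^2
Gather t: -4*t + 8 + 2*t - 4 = 4 - 2*t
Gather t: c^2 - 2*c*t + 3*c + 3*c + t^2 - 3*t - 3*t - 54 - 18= c^2 + 6*c + t^2 + t*(-2*c - 6) - 72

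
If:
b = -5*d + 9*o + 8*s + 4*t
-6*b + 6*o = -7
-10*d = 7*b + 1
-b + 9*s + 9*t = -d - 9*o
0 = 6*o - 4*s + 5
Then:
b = 656/1283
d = -1175/2566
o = -5045/7698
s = 685/2566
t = 1273/2566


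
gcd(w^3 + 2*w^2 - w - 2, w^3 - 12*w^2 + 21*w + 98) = w + 2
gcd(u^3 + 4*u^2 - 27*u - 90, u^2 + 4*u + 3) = u + 3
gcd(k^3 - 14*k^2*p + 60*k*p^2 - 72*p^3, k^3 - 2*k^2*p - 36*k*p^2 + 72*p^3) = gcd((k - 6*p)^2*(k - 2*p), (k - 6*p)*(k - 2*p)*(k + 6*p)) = k^2 - 8*k*p + 12*p^2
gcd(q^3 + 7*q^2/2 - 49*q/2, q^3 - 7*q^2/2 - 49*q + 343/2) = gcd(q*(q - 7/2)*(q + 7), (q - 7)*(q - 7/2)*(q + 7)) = q^2 + 7*q/2 - 49/2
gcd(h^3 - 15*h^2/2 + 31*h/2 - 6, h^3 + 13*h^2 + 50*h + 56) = 1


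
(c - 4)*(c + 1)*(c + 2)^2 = c^4 + c^3 - 12*c^2 - 28*c - 16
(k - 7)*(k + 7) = k^2 - 49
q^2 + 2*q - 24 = (q - 4)*(q + 6)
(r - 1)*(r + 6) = r^2 + 5*r - 6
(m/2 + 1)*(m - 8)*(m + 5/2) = m^3/2 - 7*m^2/4 - 31*m/2 - 20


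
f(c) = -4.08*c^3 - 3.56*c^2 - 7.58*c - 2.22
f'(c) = -12.24*c^2 - 7.12*c - 7.58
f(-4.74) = 388.23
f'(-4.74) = -248.83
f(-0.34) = 0.11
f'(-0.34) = -6.57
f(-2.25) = 43.29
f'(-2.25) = -53.52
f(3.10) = -181.48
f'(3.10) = -147.28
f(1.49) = -34.91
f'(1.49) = -45.36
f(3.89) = -325.74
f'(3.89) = -220.49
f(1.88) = -56.16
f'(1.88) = -64.23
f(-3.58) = 166.49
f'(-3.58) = -138.96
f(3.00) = -167.16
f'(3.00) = -139.10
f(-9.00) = 2751.96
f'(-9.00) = -934.94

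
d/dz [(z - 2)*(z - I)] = 2*z - 2 - I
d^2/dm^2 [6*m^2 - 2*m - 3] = 12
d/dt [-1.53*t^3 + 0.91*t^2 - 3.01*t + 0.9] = -4.59*t^2 + 1.82*t - 3.01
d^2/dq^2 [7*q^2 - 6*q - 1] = 14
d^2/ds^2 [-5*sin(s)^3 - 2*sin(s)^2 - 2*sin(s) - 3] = 45*sin(s)^3 + 8*sin(s)^2 - 28*sin(s) - 4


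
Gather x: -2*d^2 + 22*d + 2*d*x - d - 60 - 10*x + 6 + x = -2*d^2 + 21*d + x*(2*d - 9) - 54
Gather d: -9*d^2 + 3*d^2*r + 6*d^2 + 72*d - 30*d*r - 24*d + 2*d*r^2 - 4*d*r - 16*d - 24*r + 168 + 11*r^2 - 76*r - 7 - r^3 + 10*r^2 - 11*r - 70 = d^2*(3*r - 3) + d*(2*r^2 - 34*r + 32) - r^3 + 21*r^2 - 111*r + 91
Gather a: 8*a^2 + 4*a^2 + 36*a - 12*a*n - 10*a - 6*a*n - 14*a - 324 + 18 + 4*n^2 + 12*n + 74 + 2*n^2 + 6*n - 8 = 12*a^2 + a*(12 - 18*n) + 6*n^2 + 18*n - 240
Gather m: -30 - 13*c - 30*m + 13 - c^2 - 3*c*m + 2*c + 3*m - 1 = -c^2 - 11*c + m*(-3*c - 27) - 18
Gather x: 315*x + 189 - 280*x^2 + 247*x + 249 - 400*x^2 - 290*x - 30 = -680*x^2 + 272*x + 408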